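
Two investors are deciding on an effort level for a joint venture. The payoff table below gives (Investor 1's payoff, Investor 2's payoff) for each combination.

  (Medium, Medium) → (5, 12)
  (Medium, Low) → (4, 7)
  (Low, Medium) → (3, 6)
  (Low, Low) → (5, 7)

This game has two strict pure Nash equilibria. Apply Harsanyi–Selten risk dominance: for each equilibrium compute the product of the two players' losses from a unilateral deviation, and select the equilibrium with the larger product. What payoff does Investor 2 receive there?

At both Medium: Investor 1 loses 5 − 3 = 2 by deviating; Investor 2 loses 12 − 7 = 5. Product = 2·5 = 10.
At both Low: Investor 1 loses 5 − 4 = 1 by deviating; Investor 2 loses 7 − 6 = 1. Product = 1·1 = 1.
10 > 1, so both Medium is risk-dominant. Investor 2's payoff there is 12.

12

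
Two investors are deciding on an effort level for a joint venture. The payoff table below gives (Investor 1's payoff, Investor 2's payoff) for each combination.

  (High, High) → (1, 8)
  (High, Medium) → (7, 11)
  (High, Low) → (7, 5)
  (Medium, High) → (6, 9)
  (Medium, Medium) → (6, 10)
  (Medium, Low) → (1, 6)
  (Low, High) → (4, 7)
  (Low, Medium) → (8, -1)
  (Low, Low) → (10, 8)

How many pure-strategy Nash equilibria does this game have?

1

Both Low: Investor 1 gets 10 (best alternative 7); Investor 2 gets 8 (best alternative 7). Neither deviates — NE.
Both High is not a NE: Investor 1 would switch to Medium (6 > 1).
No other cell survives both best-response checks, so there is 1 pure NE.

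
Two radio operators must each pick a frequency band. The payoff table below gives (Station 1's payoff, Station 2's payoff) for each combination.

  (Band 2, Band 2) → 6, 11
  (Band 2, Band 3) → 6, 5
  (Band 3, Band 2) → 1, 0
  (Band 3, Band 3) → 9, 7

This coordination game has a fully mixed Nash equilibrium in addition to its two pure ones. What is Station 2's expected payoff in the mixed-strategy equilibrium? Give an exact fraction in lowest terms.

Station 1 mixes with probability p on Band 2, chosen so Station 2 is indifferent: 11p + 0(1−p) = 5p + 7(1−p) gives p = 7/13.
Station 2's expected payoff is 11·7/13 + 0·6/13 = 77/13.

77/13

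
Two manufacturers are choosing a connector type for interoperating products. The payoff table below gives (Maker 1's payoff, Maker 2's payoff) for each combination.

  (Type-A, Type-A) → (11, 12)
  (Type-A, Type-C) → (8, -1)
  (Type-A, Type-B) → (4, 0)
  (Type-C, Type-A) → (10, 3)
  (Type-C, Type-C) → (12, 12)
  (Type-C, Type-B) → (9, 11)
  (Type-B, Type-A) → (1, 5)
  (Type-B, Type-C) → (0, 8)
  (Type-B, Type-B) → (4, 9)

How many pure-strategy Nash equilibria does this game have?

2

Both Type-A: Maker 1 gets 11 (best alternative 10); Maker 2 gets 12 (best alternative 0). Neither deviates — NE.
Both Type-C: Maker 1 gets 12 (best alternative 8); Maker 2 gets 12 (best alternative 11). Neither deviates — NE.
Both Type-B is not a NE: Maker 1 would switch to Type-C (9 > 4).
No other cell survives both best-response checks, so there are 2 pure NE.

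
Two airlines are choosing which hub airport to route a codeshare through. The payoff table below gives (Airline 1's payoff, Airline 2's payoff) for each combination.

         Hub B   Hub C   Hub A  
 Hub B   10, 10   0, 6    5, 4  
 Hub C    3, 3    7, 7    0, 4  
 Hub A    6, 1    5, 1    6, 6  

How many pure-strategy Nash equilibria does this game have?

3

Both Hub B: Airline 1 gets 10 (best alternative 6); Airline 2 gets 10 (best alternative 6). Neither deviates — NE.
Both Hub C: Airline 1 gets 7 (best alternative 5); Airline 2 gets 7 (best alternative 4). Neither deviates — NE.
Both Hub A: Airline 1 gets 6 (best alternative 5); Airline 2 gets 6 (best alternative 1). Neither deviates — NE.
(Hub C, Hub B) is not a NE: Airline 1 would switch to Hub B (10 > 3).
No other cell survives both best-response checks, so there are 3 pure NE.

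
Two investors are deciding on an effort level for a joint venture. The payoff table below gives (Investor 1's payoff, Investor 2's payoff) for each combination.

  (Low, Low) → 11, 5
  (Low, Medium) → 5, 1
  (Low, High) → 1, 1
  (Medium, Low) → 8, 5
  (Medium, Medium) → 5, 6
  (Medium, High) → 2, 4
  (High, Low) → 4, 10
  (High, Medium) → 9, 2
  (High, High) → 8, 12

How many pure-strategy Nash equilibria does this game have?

Both Low: Investor 1 gets 11 (best alternative 8); Investor 2 gets 5 (best alternative 1). Neither deviates — NE.
Both High: Investor 1 gets 8 (best alternative 2); Investor 2 gets 12 (best alternative 10). Neither deviates — NE.
Both Medium is not a NE: Investor 1 would switch to High (9 > 5).
No other cell survives both best-response checks, so there are 2 pure NE.

2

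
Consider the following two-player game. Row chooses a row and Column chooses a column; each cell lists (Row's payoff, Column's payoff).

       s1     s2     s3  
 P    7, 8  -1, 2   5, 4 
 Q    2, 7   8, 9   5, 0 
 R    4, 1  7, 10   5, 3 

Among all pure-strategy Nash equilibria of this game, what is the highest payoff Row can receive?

8

(P, s1) is a pure NE (Row: 7 ≥ 4; Column: 8 ≥ 4). Row gets 7.
(Q, s2) is a pure NE (Row: 8 ≥ 7; Column: 9 ≥ 7). Row gets 8.
Every other cell has a profitable deviation for at least one player. Highest of {7, 8} is 8.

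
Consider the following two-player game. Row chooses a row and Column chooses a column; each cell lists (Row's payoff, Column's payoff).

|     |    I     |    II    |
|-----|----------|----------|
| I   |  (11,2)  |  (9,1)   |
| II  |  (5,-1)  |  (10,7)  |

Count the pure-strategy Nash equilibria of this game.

2

Both I: Row gets 11 (best alternative 5); Column gets 2 (best alternative 1). Neither deviates — NE.
Both II: Row gets 10 (best alternative 9); Column gets 7 (best alternative -1). Neither deviates — NE.
(I, II) is not a NE: Row would switch to II (10 > 9).
No other cell survives both best-response checks, so there are 2 pure NE.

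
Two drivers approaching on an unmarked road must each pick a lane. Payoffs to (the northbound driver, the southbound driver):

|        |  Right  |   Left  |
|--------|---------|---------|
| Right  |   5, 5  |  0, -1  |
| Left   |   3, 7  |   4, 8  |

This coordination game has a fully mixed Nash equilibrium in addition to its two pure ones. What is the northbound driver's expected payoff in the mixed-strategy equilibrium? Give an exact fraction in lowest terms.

10/3

The southbound driver mixes with probability q on Right, chosen so the northbound driver is indifferent: 5q + 0(1−q) = 3q + 4(1−q) gives q = 2/3.
The northbound driver's expected payoff (from either row, since indifferent) is 5·2/3 + 0·1/3 = 10/3.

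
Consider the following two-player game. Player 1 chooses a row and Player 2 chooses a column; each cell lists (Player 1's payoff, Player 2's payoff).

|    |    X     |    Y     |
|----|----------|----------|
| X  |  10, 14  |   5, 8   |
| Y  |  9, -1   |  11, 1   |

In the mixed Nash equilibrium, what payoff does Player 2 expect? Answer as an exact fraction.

11/4

Player 1 mixes with probability p on X, chosen so Player 2 is indifferent: 14p + (-1)(1−p) = 8p + 1(1−p) gives p = 1/4.
Player 2's expected payoff is 14·1/4 + (-1)·3/4 = 11/4.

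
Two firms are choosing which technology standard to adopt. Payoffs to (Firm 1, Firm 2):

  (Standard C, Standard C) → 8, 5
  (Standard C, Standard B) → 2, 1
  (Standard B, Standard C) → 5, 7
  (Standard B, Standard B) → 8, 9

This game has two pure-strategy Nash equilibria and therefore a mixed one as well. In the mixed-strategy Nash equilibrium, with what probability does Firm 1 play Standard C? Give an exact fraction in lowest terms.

Firm 1's mix p on Standard C must make Firm 2 indifferent between Standard C and Standard B.
Firm 2's payoff from Standard C: 5p + 7(1−p). From Standard B: 1p + 9(1−p).
Set equal: 4p = 2(1−p) → p = 2/6 = 1/3.

1/3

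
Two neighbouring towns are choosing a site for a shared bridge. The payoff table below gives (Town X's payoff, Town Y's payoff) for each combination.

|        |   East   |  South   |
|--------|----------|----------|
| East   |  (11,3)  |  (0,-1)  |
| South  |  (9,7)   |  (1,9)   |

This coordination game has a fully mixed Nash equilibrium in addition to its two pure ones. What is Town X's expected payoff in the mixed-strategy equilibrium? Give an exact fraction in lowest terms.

11/3

Town Y mixes with probability q on East, chosen so Town X is indifferent: 11q + 0(1−q) = 9q + 1(1−q) gives q = 1/3.
Town X's expected payoff (from either row, since indifferent) is 11·1/3 + 0·2/3 = 11/3.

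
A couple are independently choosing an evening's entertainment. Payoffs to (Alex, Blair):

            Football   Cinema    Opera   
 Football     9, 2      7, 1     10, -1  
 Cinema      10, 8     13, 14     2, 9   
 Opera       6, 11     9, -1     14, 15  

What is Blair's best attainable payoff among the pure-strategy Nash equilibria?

15

Both Cinema is a pure NE (Alex: 13 ≥ 9; Blair: 14 ≥ 9). Blair gets 14.
Both Opera is a pure NE (Alex: 14 ≥ 10; Blair: 15 ≥ 11). Blair gets 15.
Every other cell has a profitable deviation for at least one player. Highest of {14, 15} is 15.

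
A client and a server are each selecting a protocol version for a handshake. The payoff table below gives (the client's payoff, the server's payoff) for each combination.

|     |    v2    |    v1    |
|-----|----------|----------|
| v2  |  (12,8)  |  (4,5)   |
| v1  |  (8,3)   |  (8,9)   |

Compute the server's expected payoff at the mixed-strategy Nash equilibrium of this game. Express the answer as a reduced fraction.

19/3

The client mixes with probability p on v2, chosen so the server is indifferent: 8p + 3(1−p) = 5p + 9(1−p) gives p = 2/3.
The server's expected payoff is 8·2/3 + 3·1/3 = 19/3.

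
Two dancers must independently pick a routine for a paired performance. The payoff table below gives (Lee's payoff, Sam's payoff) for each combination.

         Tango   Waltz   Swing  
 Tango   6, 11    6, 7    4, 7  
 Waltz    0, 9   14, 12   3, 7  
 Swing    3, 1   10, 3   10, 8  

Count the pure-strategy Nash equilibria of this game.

3

Both Tango: Lee gets 6 (best alternative 3); Sam gets 11 (best alternative 7). Neither deviates — NE.
Both Waltz: Lee gets 14 (best alternative 10); Sam gets 12 (best alternative 9). Neither deviates — NE.
Both Swing: Lee gets 10 (best alternative 4); Sam gets 8 (best alternative 3). Neither deviates — NE.
(Swing, Waltz) is not a NE: Lee would switch to Waltz (14 > 10).
No other cell survives both best-response checks, so there are 3 pure NE.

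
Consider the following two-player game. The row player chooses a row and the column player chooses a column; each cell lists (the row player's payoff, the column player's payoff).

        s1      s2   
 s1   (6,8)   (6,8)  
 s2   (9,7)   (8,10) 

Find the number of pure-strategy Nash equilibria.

Both s2: the row player gets 8 (best alternative 6); the column player gets 10 (best alternative 7). Neither deviates — NE.
Both s1 is not a NE: the row player would switch to s2 (9 > 6).
No other cell survives both best-response checks, so there is 1 pure NE.

1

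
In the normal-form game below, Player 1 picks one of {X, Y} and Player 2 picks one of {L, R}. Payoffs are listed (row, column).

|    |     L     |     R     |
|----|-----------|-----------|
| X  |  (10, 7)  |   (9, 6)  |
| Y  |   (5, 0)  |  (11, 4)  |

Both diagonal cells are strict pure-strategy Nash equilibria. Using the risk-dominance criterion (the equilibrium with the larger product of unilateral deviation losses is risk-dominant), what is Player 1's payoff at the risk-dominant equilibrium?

At (X, L): Player 1 loses 10 − 5 = 5 by deviating; Player 2 loses 7 − 6 = 1. Product = 5·1 = 5.
At (Y, R): Player 1 loses 11 − 9 = 2 by deviating; Player 2 loses 4 − 0 = 4. Product = 2·4 = 8.
8 > 5, so (Y, R) is risk-dominant. Player 1's payoff there is 11.

11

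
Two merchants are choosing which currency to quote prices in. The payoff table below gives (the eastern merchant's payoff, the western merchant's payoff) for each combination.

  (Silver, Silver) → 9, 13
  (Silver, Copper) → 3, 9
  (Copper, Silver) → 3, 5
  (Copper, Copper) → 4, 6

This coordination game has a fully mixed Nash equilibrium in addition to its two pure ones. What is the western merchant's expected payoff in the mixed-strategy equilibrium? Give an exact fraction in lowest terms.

33/5

The eastern merchant mixes with probability p on Silver, chosen so the western merchant is indifferent: 13p + 5(1−p) = 9p + 6(1−p) gives p = 1/5.
The western merchant's expected payoff is 13·1/5 + 5·4/5 = 33/5.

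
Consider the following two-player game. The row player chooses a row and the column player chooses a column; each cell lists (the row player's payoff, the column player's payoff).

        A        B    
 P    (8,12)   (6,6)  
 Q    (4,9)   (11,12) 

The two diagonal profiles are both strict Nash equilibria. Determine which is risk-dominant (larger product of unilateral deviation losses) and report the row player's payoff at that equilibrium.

8

At (P, A): the row player loses 8 − 4 = 4 by deviating; the column player loses 12 − 6 = 6. Product = 4·6 = 24.
At (Q, B): the row player loses 11 − 6 = 5 by deviating; the column player loses 12 − 9 = 3. Product = 5·3 = 15.
24 > 15, so (P, A) is risk-dominant. The row player's payoff there is 8.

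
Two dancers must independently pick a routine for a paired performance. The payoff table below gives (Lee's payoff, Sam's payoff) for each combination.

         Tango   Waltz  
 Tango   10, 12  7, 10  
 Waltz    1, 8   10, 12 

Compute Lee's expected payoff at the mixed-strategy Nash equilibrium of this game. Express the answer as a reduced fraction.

31/4

Sam mixes with probability q on Tango, chosen so Lee is indifferent: 10q + 7(1−q) = 1q + 10(1−q) gives q = 1/4.
Lee's expected payoff (from either row, since indifferent) is 10·1/4 + 7·3/4 = 31/4.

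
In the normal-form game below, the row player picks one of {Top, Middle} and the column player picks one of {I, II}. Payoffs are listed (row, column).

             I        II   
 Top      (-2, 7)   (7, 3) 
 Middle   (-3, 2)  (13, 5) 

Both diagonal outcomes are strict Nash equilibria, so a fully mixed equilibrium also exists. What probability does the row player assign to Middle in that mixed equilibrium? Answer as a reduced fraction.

4/7

The row player's mix p on Top must make the column player indifferent between I and II.
The column player's payoff from I: 7p + 2(1−p). From II: 3p + 5(1−p).
Set equal: 4p = 3(1−p) → p = 3/7.
Probability on Middle is 1 − 3/7 = 4/7.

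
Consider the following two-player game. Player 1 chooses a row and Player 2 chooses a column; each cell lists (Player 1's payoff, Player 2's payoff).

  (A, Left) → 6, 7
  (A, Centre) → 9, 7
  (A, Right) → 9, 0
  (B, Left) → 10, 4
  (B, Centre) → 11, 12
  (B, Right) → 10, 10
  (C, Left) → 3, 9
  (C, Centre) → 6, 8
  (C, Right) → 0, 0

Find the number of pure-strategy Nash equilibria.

(B, Centre): Player 1 gets 11 (best alternative 9); Player 2 gets 12 (best alternative 10). Neither deviates — NE.
(A, Left) is not a NE: Player 1 would switch to B (10 > 6).
No other cell survives both best-response checks, so there is 1 pure NE.

1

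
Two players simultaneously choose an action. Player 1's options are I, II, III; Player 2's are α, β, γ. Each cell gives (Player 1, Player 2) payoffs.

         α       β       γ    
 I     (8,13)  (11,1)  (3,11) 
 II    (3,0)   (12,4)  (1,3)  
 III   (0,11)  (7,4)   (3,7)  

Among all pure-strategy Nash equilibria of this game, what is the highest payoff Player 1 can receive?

(I, α) is a pure NE (Player 1: 8 ≥ 3; Player 2: 13 ≥ 11). Player 1 gets 8.
(II, β) is a pure NE (Player 1: 12 ≥ 11; Player 2: 4 ≥ 3). Player 1 gets 12.
Every other cell has a profitable deviation for at least one player. Highest of {8, 12} is 12.

12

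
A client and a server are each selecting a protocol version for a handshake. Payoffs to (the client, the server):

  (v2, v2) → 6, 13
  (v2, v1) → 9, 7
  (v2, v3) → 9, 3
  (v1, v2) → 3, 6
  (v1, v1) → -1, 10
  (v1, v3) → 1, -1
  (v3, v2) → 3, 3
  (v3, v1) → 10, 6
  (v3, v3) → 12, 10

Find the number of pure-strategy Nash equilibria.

2

Both v2: the client gets 6 (best alternative 3); the server gets 13 (best alternative 7). Neither deviates — NE.
Both v3: the client gets 12 (best alternative 9); the server gets 10 (best alternative 6). Neither deviates — NE.
Both v1 is not a NE: the client would switch to v3 (10 > -1).
No other cell survives both best-response checks, so there are 2 pure NE.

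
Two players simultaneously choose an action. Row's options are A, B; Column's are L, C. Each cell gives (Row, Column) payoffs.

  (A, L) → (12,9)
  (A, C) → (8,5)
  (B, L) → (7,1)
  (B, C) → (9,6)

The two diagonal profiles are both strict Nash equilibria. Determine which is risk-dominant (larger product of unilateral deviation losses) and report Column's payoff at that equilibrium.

At (A, L): Row loses 12 − 7 = 5 by deviating; Column loses 9 − 5 = 4. Product = 5·4 = 20.
At (B, C): Row loses 9 − 8 = 1 by deviating; Column loses 6 − 1 = 5. Product = 1·5 = 5.
20 > 5, so (A, L) is risk-dominant. Column's payoff there is 9.

9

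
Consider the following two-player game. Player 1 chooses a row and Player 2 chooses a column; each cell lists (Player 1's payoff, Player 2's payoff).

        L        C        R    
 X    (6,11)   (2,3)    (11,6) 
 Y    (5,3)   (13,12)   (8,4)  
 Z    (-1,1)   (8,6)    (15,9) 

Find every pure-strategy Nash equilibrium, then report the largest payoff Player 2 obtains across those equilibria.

12

(X, L) is a pure NE (Player 1: 6 ≥ 5; Player 2: 11 ≥ 6). Player 2 gets 11.
(Y, C) is a pure NE (Player 1: 13 ≥ 8; Player 2: 12 ≥ 4). Player 2 gets 12.
(Z, R) is a pure NE (Player 1: 15 ≥ 11; Player 2: 9 ≥ 6). Player 2 gets 9.
Every other cell has a profitable deviation for at least one player. Highest of {11, 12, 9} is 12.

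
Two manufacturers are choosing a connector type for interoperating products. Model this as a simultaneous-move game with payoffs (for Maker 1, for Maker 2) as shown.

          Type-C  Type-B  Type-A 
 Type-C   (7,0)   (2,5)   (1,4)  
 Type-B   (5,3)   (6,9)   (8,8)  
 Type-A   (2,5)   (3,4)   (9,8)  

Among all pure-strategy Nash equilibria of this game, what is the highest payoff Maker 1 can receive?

Both Type-B is a pure NE (Maker 1: 6 ≥ 3; Maker 2: 9 ≥ 8). Maker 1 gets 6.
Both Type-A is a pure NE (Maker 1: 9 ≥ 8; Maker 2: 8 ≥ 5). Maker 1 gets 9.
Every other cell has a profitable deviation for at least one player. Highest of {6, 9} is 9.

9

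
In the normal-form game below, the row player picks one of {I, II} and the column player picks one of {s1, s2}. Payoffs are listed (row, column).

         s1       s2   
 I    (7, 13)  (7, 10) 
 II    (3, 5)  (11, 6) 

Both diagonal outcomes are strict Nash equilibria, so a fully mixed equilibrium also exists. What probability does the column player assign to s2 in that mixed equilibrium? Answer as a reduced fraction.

The column player's mix q on s1 must make the row player indifferent between I and II.
The row player's payoff from I: 7q + 7(1−q). From II: 3q + 11(1−q).
Set equal: 4q = 4(1−q) → q = 4/8 = 1/2.
Probability on s2 is 1 − 1/2 = 1/2.

1/2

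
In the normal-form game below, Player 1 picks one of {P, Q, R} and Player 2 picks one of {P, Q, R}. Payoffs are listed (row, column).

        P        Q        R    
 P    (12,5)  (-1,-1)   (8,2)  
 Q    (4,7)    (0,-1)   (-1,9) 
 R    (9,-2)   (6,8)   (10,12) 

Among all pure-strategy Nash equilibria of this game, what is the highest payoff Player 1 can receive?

Both P is a pure NE (Player 1: 12 ≥ 9; Player 2: 5 ≥ 2). Player 1 gets 12.
Both R is a pure NE (Player 1: 10 ≥ 8; Player 2: 12 ≥ 8). Player 1 gets 10.
Every other cell has a profitable deviation for at least one player. Highest of {12, 10} is 12.

12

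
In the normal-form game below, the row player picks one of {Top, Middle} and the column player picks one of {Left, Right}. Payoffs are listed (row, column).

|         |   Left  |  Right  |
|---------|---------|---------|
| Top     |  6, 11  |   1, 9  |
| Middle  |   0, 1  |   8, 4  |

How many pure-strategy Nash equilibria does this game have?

2

(Top, Left): the row player gets 6 (best alternative 0); the column player gets 11 (best alternative 9). Neither deviates — NE.
(Middle, Right): the row player gets 8 (best alternative 1); the column player gets 4 (best alternative 1). Neither deviates — NE.
(Middle, Left) is not a NE: the row player would switch to Top (6 > 0).
No other cell survives both best-response checks, so there are 2 pure NE.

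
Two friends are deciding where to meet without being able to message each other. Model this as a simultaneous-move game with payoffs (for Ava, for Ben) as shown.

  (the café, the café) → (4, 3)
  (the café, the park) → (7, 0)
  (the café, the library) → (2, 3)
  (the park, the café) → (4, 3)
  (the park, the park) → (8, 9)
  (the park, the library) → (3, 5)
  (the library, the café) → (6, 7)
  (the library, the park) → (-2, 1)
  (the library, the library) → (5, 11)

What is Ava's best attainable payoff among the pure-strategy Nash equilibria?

Both the park is a pure NE (Ava: 8 ≥ 7; Ben: 9 ≥ 5). Ava gets 8.
Both the library is a pure NE (Ava: 5 ≥ 3; Ben: 11 ≥ 7). Ava gets 5.
Every other cell has a profitable deviation for at least one player. Highest of {8, 5} is 8.

8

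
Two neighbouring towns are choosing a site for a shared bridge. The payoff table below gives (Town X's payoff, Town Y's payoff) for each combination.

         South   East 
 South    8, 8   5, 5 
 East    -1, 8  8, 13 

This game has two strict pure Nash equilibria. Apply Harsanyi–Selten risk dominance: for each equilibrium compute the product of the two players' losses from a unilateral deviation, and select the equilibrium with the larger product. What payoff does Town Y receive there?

At both South: Town X loses 8 − (-1) = 9 by deviating; Town Y loses 8 − 5 = 3. Product = 9·3 = 27.
At both East: Town X loses 8 − 5 = 3 by deviating; Town Y loses 13 − 8 = 5. Product = 3·5 = 15.
27 > 15, so both South is risk-dominant. Town Y's payoff there is 8.

8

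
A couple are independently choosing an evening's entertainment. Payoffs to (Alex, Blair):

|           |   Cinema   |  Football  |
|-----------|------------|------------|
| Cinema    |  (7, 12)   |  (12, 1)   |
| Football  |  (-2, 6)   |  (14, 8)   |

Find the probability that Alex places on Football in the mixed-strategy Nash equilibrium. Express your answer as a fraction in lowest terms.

11/13

Alex's mix p on Cinema must make Blair indifferent between Cinema and Football.
Blair's payoff from Cinema: 12p + 6(1−p). From Football: 1p + 8(1−p).
Set equal: 11p = 2(1−p) → p = 2/13.
Probability on Football is 1 − 2/13 = 11/13.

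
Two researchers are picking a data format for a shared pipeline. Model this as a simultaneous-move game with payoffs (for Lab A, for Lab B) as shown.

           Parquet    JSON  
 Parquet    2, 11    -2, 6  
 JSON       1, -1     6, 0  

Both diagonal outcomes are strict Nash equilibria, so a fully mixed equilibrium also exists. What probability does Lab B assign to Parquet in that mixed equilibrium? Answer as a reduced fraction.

Lab B's mix q on Parquet must make Lab A indifferent between Parquet and JSON.
Lab A's payoff from Parquet: 2q + (-2)(1−q). From JSON: 1q + 6(1−q).
Set equal: 1q = 8(1−q) → q = 8/9.

8/9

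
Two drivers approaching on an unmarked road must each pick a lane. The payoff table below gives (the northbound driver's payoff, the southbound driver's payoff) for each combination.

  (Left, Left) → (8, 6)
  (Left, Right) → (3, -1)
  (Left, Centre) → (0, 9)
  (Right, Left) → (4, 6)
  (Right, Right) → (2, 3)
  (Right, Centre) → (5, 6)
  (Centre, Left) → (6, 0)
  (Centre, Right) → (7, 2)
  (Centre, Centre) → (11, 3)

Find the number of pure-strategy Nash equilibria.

1

Both Centre: the northbound driver gets 11 (best alternative 5); the southbound driver gets 3 (best alternative 2). Neither deviates — NE.
Both Right is not a NE: the northbound driver would switch to Centre (7 > 2).
No other cell survives both best-response checks, so there is 1 pure NE.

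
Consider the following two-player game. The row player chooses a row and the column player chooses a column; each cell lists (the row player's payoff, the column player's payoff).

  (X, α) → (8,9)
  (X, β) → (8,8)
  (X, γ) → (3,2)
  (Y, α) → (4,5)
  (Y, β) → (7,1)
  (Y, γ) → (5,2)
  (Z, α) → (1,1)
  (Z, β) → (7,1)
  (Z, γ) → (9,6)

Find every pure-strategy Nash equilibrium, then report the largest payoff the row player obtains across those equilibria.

(X, α) is a pure NE (the row player: 8 ≥ 4; the column player: 9 ≥ 8). The row player gets 8.
(Z, γ) is a pure NE (the row player: 9 ≥ 5; the column player: 6 ≥ 1). The row player gets 9.
Every other cell has a profitable deviation for at least one player. Highest of {8, 9} is 9.

9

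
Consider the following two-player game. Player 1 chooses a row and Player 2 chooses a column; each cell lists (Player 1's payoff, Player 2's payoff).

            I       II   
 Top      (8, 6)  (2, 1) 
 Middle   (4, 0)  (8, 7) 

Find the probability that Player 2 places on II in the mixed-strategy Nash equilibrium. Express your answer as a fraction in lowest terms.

Player 2's mix q on I must make Player 1 indifferent between Top and Middle.
Player 1's payoff from Top: 8q + 2(1−q). From Middle: 4q + 8(1−q).
Set equal: 4q = 6(1−q) → q = 6/10 = 3/5.
Probability on II is 1 − 3/5 = 2/5.

2/5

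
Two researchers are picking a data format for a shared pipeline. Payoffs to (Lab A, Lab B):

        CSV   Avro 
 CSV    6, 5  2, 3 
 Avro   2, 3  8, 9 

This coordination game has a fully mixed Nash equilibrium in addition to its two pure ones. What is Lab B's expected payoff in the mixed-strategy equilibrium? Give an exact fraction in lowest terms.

9/2

Lab A mixes with probability p on CSV, chosen so Lab B is indifferent: 5p + 3(1−p) = 3p + 9(1−p) gives p = 3/4.
Lab B's expected payoff is 5·3/4 + 3·1/4 = 9/2.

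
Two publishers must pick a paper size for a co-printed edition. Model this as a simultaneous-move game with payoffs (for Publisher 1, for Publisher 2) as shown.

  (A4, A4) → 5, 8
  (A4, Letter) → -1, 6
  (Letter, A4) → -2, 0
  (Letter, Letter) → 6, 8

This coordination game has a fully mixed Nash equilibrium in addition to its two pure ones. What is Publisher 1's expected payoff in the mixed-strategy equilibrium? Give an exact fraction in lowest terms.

2

Publisher 2 mixes with probability q on A4, chosen so Publisher 1 is indifferent: 5q + (-1)(1−q) = (-2)q + 6(1−q) gives q = 1/2.
Publisher 1's expected payoff (from either row, since indifferent) is 5·1/2 + (-1)·1/2 = 2.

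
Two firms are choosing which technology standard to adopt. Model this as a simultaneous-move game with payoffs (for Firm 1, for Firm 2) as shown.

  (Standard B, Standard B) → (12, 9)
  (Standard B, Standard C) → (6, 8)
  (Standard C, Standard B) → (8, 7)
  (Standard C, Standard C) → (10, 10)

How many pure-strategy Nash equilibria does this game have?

2

Both Standard B: Firm 1 gets 12 (best alternative 8); Firm 2 gets 9 (best alternative 8). Neither deviates — NE.
Both Standard C: Firm 1 gets 10 (best alternative 6); Firm 2 gets 10 (best alternative 7). Neither deviates — NE.
(Standard B, Standard C) is not a NE: Firm 1 would switch to Standard C (10 > 6).
No other cell survives both best-response checks, so there are 2 pure NE.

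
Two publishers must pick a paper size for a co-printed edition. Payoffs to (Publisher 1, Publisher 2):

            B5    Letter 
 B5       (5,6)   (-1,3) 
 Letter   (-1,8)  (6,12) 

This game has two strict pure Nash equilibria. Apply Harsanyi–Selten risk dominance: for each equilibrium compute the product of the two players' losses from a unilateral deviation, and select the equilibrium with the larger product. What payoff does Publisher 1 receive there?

6

At both B5: Publisher 1 loses 5 − (-1) = 6 by deviating; Publisher 2 loses 6 − 3 = 3. Product = 6·3 = 18.
At both Letter: Publisher 1 loses 6 − (-1) = 7 by deviating; Publisher 2 loses 12 − 8 = 4. Product = 7·4 = 28.
28 > 18, so both Letter is risk-dominant. Publisher 1's payoff there is 6.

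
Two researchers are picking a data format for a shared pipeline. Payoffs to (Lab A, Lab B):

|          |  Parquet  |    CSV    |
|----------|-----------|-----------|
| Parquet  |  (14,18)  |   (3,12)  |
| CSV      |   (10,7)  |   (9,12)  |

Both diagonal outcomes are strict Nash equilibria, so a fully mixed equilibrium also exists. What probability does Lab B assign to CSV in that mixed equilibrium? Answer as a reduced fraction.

Lab B's mix q on Parquet must make Lab A indifferent between Parquet and CSV.
Lab A's payoff from Parquet: 14q + 3(1−q). From CSV: 10q + 9(1−q).
Set equal: 4q = 6(1−q) → q = 6/10 = 3/5.
Probability on CSV is 1 − 3/5 = 2/5.

2/5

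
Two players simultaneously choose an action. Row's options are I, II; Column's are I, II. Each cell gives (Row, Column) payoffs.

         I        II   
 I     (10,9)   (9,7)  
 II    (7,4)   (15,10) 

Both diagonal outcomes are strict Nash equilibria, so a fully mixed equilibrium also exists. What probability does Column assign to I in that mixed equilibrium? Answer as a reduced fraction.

Column's mix q on I must make Row indifferent between I and II.
Row's payoff from I: 10q + 9(1−q). From II: 7q + 15(1−q).
Set equal: 3q = 6(1−q) → q = 6/9 = 2/3.

2/3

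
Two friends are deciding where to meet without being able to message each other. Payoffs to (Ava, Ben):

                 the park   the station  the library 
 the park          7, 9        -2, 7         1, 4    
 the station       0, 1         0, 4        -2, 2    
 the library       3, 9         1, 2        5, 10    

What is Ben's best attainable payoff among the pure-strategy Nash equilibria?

10

Both the park is a pure NE (Ava: 7 ≥ 3; Ben: 9 ≥ 7). Ben gets 9.
Both the library is a pure NE (Ava: 5 ≥ 1; Ben: 10 ≥ 9). Ben gets 10.
Every other cell has a profitable deviation for at least one player. Highest of {9, 10} is 10.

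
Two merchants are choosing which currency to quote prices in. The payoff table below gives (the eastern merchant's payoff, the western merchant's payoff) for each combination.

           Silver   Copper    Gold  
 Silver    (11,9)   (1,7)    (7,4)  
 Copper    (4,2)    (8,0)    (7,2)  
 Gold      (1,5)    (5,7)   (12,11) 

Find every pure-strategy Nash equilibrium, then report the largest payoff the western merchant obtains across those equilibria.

11

Both Silver is a pure NE (the eastern merchant: 11 ≥ 4; the western merchant: 9 ≥ 7). The western merchant gets 9.
Both Gold is a pure NE (the eastern merchant: 12 ≥ 7; the western merchant: 11 ≥ 7). The western merchant gets 11.
Every other cell has a profitable deviation for at least one player. Highest of {9, 11} is 11.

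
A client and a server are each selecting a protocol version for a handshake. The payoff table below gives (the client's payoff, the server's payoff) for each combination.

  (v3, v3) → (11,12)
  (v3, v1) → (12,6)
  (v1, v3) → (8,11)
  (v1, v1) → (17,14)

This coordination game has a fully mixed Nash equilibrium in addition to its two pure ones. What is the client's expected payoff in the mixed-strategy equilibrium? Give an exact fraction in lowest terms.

91/8

The server mixes with probability q on v3, chosen so the client is indifferent: 11q + 12(1−q) = 8q + 17(1−q) gives q = 5/8.
The client's expected payoff (from either row, since indifferent) is 11·5/8 + 12·3/8 = 91/8.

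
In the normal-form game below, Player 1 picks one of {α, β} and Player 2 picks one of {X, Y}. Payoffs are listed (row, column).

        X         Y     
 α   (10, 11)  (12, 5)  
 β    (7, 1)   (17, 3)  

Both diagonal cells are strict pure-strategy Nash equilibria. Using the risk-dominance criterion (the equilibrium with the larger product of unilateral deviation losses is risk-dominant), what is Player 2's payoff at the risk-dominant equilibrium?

At (α, X): Player 1 loses 10 − 7 = 3 by deviating; Player 2 loses 11 − 5 = 6. Product = 3·6 = 18.
At (β, Y): Player 1 loses 17 − 12 = 5 by deviating; Player 2 loses 3 − 1 = 2. Product = 5·2 = 10.
18 > 10, so (α, X) is risk-dominant. Player 2's payoff there is 11.

11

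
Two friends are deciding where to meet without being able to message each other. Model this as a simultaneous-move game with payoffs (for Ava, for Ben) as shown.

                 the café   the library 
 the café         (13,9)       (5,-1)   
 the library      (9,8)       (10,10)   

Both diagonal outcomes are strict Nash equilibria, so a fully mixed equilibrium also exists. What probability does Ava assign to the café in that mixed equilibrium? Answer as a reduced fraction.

Ava's mix p on the café must make Ben indifferent between the café and the library.
Ben's payoff from the café: 9p + 8(1−p). From the library: (-1)p + 10(1−p).
Set equal: 10p = 2(1−p) → p = 2/12 = 1/6.

1/6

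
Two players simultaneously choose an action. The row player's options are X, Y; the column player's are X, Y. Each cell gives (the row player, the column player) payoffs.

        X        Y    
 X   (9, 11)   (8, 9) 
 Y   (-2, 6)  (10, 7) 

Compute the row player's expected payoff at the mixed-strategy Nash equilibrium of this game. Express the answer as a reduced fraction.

The column player mixes with probability q on X, chosen so the row player is indifferent: 9q + 8(1−q) = (-2)q + 10(1−q) gives q = 2/13.
The row player's expected payoff (from either row, since indifferent) is 9·2/13 + 8·11/13 = 106/13.

106/13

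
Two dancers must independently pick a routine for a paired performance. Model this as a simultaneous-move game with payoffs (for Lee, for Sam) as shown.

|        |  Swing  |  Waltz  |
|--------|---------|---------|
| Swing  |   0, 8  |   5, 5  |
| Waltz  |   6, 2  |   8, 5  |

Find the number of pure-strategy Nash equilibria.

Both Waltz: Lee gets 8 (best alternative 5); Sam gets 5 (best alternative 2). Neither deviates — NE.
Both Swing is not a NE: Lee would switch to Waltz (6 > 0).
No other cell survives both best-response checks, so there is 1 pure NE.

1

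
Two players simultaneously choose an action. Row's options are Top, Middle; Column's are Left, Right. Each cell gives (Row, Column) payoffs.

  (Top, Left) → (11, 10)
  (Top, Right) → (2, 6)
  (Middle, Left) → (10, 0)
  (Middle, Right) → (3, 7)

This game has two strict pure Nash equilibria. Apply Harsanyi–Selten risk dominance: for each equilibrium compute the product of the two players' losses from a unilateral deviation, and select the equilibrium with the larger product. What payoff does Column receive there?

7

At (Top, Left): Row loses 11 − 10 = 1 by deviating; Column loses 10 − 6 = 4. Product = 1·4 = 4.
At (Middle, Right): Row loses 3 − 2 = 1 by deviating; Column loses 7 − 0 = 7. Product = 1·7 = 7.
7 > 4, so (Middle, Right) is risk-dominant. Column's payoff there is 7.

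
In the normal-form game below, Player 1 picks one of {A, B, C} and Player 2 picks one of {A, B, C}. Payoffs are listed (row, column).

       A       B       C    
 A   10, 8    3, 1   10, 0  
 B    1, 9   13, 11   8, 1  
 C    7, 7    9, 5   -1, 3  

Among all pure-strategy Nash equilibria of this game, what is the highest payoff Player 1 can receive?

Both A is a pure NE (Player 1: 10 ≥ 7; Player 2: 8 ≥ 1). Player 1 gets 10.
Both B is a pure NE (Player 1: 13 ≥ 9; Player 2: 11 ≥ 9). Player 1 gets 13.
Every other cell has a profitable deviation for at least one player. Highest of {10, 13} is 13.

13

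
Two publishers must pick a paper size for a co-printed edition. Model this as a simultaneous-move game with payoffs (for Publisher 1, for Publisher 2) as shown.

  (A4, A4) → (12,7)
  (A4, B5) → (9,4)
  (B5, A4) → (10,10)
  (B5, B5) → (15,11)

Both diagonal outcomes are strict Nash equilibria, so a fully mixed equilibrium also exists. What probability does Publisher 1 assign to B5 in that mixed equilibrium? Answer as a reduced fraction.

Publisher 1's mix p on A4 must make Publisher 2 indifferent between A4 and B5.
Publisher 2's payoff from A4: 7p + 10(1−p). From B5: 4p + 11(1−p).
Set equal: 3p = 1(1−p) → p = 1/4.
Probability on B5 is 1 − 1/4 = 3/4.

3/4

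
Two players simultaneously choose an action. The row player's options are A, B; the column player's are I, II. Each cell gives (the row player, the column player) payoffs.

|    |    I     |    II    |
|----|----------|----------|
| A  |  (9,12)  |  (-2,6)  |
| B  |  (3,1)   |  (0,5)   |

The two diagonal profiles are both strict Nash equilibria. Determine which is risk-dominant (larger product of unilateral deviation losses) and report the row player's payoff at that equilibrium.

9

At (A, I): the row player loses 9 − 3 = 6 by deviating; the column player loses 12 − 6 = 6. Product = 6·6 = 36.
At (B, II): the row player loses 0 − (-2) = 2 by deviating; the column player loses 5 − 1 = 4. Product = 2·4 = 8.
36 > 8, so (A, I) is risk-dominant. The row player's payoff there is 9.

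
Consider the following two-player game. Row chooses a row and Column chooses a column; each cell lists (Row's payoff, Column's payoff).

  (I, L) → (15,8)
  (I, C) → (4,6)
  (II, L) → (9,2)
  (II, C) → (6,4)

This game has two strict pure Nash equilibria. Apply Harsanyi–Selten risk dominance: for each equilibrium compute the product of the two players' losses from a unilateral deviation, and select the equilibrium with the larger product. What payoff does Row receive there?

15

At (I, L): Row loses 15 − 9 = 6 by deviating; Column loses 8 − 6 = 2. Product = 6·2 = 12.
At (II, C): Row loses 6 − 4 = 2 by deviating; Column loses 4 − 2 = 2. Product = 2·2 = 4.
12 > 4, so (I, L) is risk-dominant. Row's payoff there is 15.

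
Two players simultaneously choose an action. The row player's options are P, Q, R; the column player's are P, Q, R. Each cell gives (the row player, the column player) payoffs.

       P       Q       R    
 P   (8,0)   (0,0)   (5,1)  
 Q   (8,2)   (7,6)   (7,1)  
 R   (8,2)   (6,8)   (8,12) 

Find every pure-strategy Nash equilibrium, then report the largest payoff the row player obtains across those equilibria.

8

Both Q is a pure NE (the row player: 7 ≥ 6; the column player: 6 ≥ 2). The row player gets 7.
Both R is a pure NE (the row player: 8 ≥ 7; the column player: 12 ≥ 8). The row player gets 8.
Every other cell has a profitable deviation for at least one player. Highest of {7, 8} is 8.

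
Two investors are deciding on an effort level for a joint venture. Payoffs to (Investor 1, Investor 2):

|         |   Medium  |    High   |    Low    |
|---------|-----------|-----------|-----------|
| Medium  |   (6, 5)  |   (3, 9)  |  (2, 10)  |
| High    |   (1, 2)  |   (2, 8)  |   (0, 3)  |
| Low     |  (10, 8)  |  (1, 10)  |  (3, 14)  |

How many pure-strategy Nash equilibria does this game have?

1

Both Low: Investor 1 gets 3 (best alternative 2); Investor 2 gets 14 (best alternative 10). Neither deviates — NE.
Both High is not a NE: Investor 1 would switch to Medium (3 > 2).
No other cell survives both best-response checks, so there is 1 pure NE.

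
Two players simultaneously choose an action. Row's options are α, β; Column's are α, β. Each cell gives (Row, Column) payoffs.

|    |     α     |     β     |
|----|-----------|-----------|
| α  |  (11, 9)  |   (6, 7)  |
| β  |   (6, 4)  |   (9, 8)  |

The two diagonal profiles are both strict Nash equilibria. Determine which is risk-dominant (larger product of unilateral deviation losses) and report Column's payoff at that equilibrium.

At both α: Row loses 11 − 6 = 5 by deviating; Column loses 9 − 7 = 2. Product = 5·2 = 10.
At both β: Row loses 9 − 6 = 3 by deviating; Column loses 8 − 4 = 4. Product = 3·4 = 12.
12 > 10, so both β is risk-dominant. Column's payoff there is 8.

8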